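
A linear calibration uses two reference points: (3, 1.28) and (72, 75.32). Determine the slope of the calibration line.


slope = (y2 - y1) / (x2 - x1)
= (75.32 - 1.28) / (72 - 3)
= 74.0400 / 69
= 1.0730

1.0730


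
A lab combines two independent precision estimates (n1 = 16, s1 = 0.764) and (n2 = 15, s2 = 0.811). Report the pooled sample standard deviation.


s_p = sqrt(((n1-1)*s1^2 + (n2-1)*s2^2) / (n1+n2-2))
numerator = (16-1)*0.764^2 + (15-1)*0.811^2 = 8.75544 + 9.208094 = 17.963534
denominator = 16 + 15 - 2 = 29
s_p^2 = 17.963534 / 29 = 0.61943221
s_p = sqrt(0.61943221) = 0.7870

0.7870


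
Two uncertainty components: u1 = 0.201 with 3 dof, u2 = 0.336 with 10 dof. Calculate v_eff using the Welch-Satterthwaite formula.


uc = sqrt(u1^2 + u2^2) = sqrt(0.201^2 + 0.336^2) = 0.39153161
v_eff = uc^4 / (u1^4/v1 + u2^4/v2)
= 0.39153161^4 / (0.201^4/3 + 0.336^4/10)
= 0.023499971 / 0.0018186309
v_eff = 12.9218

12.9218


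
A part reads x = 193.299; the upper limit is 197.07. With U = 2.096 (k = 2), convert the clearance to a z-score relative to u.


u = U / k = 2.096 / 2 = 1.048
margin = |USL - x| = |197.07 - 193.299| = 3.771
z = margin / u = 3.771 / 1.048
z = 3.5983

3.5983


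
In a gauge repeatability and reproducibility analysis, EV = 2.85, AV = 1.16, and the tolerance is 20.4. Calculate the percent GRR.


GRR = sqrt(EV^2 + AV^2) = sqrt(2.85^2 + 1.16^2) = 3.0770278
%GRR = GRR / tol * 100 = 3.0770278 / 20.4 * 100
%GRR = 15.0835

15.0835


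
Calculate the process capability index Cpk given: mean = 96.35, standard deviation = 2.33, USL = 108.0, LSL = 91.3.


Cpu = (USL - mean) / (3*sigma) = (108.0 - 96.35) / (3*2.33) = 1.6667
Cpl = (mean - LSL) / (3*sigma) = (96.35 - 91.3) / (3*2.33) = 0.7225
Cpk = min(Cpu, Cpl) = 0.7225

0.7225


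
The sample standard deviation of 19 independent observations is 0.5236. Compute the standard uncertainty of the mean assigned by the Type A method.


u_A = s / sqrt(n)
u_A = 0.5236 / sqrt(19)
u_A = 0.5236 / 4.3588989
u_A = 0.1201

0.1201


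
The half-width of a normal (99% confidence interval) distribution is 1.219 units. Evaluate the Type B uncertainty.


u_B = half_width / 2.576
u_B = 1.219 / 2.576
u_B = 0.4732

0.4732


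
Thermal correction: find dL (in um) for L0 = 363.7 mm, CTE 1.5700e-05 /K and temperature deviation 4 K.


dL = L * alpha * dT
= 363.7 * 1.5700e-05 * 4
= 0.0228404 mm
dL_um = 0.0228404 * 1000 = 22.8404 um

22.8404


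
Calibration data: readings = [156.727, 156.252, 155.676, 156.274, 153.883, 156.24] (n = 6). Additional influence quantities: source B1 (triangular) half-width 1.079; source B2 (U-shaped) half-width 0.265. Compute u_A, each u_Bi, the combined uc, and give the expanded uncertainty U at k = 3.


mean = (156.727 + 156.252 + 155.676 + 156.274 + 153.883 + 156.24) / 6 = 155.842
s = sqrt(sum((x - mean)^2)/(n-1)) = 1.0160305
u_A = s / sqrt(n) = 1.0160305 / sqrt(6) = 0.41479271
u_B1 = 1.079 / sqrt(6) = 0.44049991
u_B2 = 0.265 / sqrt(2) = 0.1873833
uc = sqrt(0.41479271^2 + 0.44049991^2 + 0.1873833^2) = 0.63340798
U = k * uc = 3 * 0.63340798
U = 1.9002

1.9002


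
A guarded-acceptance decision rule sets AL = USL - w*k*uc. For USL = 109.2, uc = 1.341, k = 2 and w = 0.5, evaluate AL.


U = k * uc = 2 * 1.341 = 2.682
guard band g = w * U = 0.5 * 2.682 = 1.341
AL = USL - g = 109.2 - 1.341
AL = 107.8590

107.8590


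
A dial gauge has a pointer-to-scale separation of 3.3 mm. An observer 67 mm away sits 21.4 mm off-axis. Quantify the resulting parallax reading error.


error = h * offset / d
= 3.3 * 21.4 / 67
= 1.0540

1.0540


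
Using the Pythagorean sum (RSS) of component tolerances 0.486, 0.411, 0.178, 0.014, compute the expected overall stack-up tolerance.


RSS = sqrt(0.486^2 + 0.411^2 + 0.178^2 + 0.014^2)
= sqrt(0.436997)
= 0.6611

0.6611


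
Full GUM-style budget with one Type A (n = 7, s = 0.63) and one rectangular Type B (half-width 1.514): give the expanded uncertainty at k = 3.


u_A = s / sqrt(n) = 0.63 / sqrt(7) = 0.23811762
u_B = half_width / sqrt(3) = 1.514 / sqrt(3) = 0.87410831
uc = sqrt(u_A^2 + u_B^2) = sqrt(0.23811762^2 + 0.87410831^2) = 0.905961
U = k * uc = 3 * 0.905961
U = 2.7179

2.7179


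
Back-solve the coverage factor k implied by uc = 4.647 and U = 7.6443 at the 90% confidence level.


k = U / uc
k = 7.6443 / 4.647
k = 1.645

1.645


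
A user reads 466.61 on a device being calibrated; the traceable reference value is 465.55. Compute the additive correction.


Correction = standard - reading
= 465.55 - 466.61
= -1.0600

-1.0600


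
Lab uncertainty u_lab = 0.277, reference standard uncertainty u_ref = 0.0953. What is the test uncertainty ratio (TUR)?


TUR = u_lab / u_ref
= 0.277 / 0.0953
= 2.9066

2.9066


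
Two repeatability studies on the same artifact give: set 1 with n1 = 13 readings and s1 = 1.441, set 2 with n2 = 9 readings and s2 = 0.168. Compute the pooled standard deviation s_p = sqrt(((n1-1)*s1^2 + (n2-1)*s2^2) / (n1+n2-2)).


s_p = sqrt(((n1-1)*s1^2 + (n2-1)*s2^2) / (n1+n2-2))
numerator = (13-1)*1.441^2 + (9-1)*0.168^2 = 24.917772 + 0.225792 = 25.143564
denominator = 13 + 9 - 2 = 20
s_p^2 = 25.143564 / 20 = 1.2571782
s_p = sqrt(1.2571782) = 1.1212

1.1212


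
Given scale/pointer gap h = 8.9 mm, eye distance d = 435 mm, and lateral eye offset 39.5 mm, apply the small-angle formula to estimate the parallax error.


error = h * offset / d
= 8.9 * 39.5 / 435
= 0.8082

0.8082


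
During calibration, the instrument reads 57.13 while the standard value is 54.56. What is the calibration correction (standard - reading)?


Correction = standard - reading
= 54.56 - 57.13
= -2.5700

-2.5700


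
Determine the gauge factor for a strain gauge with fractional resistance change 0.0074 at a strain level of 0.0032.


GF = (dR/R) / epsilon
= 0.0074 / 0.0032
= 2.3125

2.3125


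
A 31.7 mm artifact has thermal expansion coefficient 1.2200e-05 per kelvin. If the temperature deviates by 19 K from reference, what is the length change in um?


dL = L * alpha * dT
= 31.7 * 1.2200e-05 * 19
= 0.0073481 mm
dL_um = 0.0073481 * 1000 = 7.3481 um

7.3481


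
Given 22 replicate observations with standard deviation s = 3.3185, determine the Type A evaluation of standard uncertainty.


u_A = s / sqrt(n)
u_A = 3.3185 / sqrt(22)
u_A = 3.3185 / 4.6904158
u_A = 0.7075

0.7075


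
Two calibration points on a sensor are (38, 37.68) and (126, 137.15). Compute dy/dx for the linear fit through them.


slope = (y2 - y1) / (x2 - x1)
= (137.15 - 37.68) / (126 - 38)
= 99.4700 / 88
= 1.1303

1.1303


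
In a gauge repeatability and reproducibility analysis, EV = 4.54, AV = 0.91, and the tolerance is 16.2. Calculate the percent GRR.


GRR = sqrt(EV^2 + AV^2) = sqrt(4.54^2 + 0.91^2) = 4.6303024
%GRR = GRR / tol * 100 = 4.6303024 / 16.2 * 100
%GRR = 28.5821

28.5821


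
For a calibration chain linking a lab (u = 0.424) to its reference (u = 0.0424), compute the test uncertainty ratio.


TUR = u_lab / u_ref
= 0.424 / 0.0424
= 10.0000

10.0000


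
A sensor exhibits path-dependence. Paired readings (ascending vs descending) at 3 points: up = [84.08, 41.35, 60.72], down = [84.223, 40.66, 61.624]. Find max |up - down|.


|84.08 - 84.223| = 0.1430
|41.35 - 40.66| = 0.6900
|60.72 - 61.624| = 0.9040
hysteresis = max(diffs) = 0.9040

0.9040


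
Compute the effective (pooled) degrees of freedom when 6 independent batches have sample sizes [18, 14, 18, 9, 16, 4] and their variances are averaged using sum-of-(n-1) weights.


nu = sum_i (n_i - 1)
nu = ((18 - 1) + (14 - 1) + (18 - 1) + (9 - 1) + (16 - 1) + (4 - 1))
nu = 17 + 13 + 17 + 8 + 15 + 3
nu = 73

73


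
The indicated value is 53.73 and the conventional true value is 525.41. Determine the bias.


Systematic error = measured - true
= 53.73 - 525.41
= -471.6800

-471.6800


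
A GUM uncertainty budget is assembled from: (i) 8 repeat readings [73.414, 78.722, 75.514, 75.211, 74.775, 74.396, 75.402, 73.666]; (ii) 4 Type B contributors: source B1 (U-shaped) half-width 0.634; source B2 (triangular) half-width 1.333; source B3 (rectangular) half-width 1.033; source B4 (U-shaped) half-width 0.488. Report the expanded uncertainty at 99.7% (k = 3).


mean = (73.414 + 78.722 + 75.514 + 75.211 + 74.775 + 74.396 + 75.402 + 73.666) / 8 = 75.1375
s = sqrt(sum((x - mean)^2)/(n-1)) = 1.6424176
u_A = s / sqrt(n) = 1.6424176 / sqrt(8) = 0.58068231
u_B1 = 0.634 / sqrt(2) = 0.4483057
u_B2 = 1.333 / sqrt(6) = 0.54419497
u_B3 = 1.033 / sqrt(3) = 0.59640283
u_B4 = 0.488 / sqrt(2) = 0.34506811
uc = sqrt(0.58068231^2 + 0.4483057^2 + 0.54419497^2 + 0.59640283^2 + 0.34506811^2) = 1.1441532
U = k * uc = 3 * 1.1441532
U = 3.4325

3.4325


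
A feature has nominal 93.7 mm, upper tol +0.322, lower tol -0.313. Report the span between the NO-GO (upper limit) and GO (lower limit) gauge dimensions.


GO = nominal - lower_tol (smallest hole = maximum material condition)
GO = 93.7 - 0.313 = 93.387
NO-GO = nominal + upper_tol (largest hole = least material condition)
NO-GO = 93.7 + 0.322 = 94.022
spread = NO-GO - GO = 94.022 - 93.387 = 0.6350

0.6350


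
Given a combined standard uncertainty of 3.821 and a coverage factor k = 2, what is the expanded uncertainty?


U = k * uc
U = 2 * 3.821
U = 7.6420

7.6420


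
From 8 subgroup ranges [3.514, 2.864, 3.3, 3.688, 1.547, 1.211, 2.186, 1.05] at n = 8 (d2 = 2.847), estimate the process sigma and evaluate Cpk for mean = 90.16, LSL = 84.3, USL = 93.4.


R_bar = (3.514 + 2.864 + 3.3 + 3.688 + 1.547 + 1.211 + 2.186 + 1.05) / 8 = 2.42
sigma = R_bar / d2 = 2.42 / 2.847 = 0.85001756
Cp = (USL - LSL)/(6*sigma) = (93.4 - 84.3)/(6*0.85001756) = 1.7843
Cpu = (93.4 - 90.16)/(3*0.85001756) = 1.2706
Cpl = (90.16 - 84.3)/(3*0.85001756) = 2.2980
Cpk = min(Cpu, Cpl) = 1.2706

1.2706


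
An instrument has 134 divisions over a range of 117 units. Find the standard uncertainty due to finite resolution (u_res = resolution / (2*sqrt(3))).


resolution = range / divisions
resolution = 117 / 134 = 0.87313433
u_res = resolution / (2*sqrt(3))
u_res = 0.87313433 / 3.4641016
u_res = 0.2521

0.2521


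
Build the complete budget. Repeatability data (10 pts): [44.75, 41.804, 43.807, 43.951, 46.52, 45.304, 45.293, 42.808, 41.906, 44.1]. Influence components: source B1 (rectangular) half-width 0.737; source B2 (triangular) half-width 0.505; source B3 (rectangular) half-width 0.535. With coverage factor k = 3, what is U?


mean = (44.75 + 41.804 + 43.807 + 43.951 + 46.52 + 45.304 + 45.293 + 42.808 + 41.906 + 44.1) / 10 = 44.0243
s = sqrt(sum((x - mean)^2)/(n-1)) = 1.5259615
u_A = s / sqrt(n) = 1.5259615 / sqrt(10) = 0.4825514
u_B1 = 0.737 / sqrt(3) = 0.42550715
u_B2 = 0.505 / sqrt(6) = 0.20616539
u_B3 = 0.535 / sqrt(3) = 0.30888239
uc = sqrt(0.4825514^2 + 0.42550715^2 + 0.20616539^2 + 0.30888239^2) = 0.74284903
U = k * uc = 3 * 0.74284903
U = 2.2285

2.2285


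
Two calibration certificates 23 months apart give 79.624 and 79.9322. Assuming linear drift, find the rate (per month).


rate = (v2 - v1) / months
= (79.9322 - 79.624) / 23
= 0.3082 / 23
= 0.0134

0.0134


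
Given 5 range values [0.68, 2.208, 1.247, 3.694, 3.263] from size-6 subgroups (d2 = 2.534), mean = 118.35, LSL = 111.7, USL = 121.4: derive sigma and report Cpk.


R_bar = (0.68 + 2.208 + 1.247 + 3.694 + 3.263) / 5 = 2.2184
sigma = R_bar / d2 = 2.2184 / 2.534 = 0.87545383
Cp = (USL - LSL)/(6*sigma) = (121.4 - 111.7)/(6*0.87545383) = 1.8467
Cpu = (121.4 - 118.35)/(3*0.87545383) = 1.1613
Cpl = (118.35 - 111.7)/(3*0.87545383) = 2.5320
Cpk = min(Cpu, Cpl) = 1.1613

1.1613


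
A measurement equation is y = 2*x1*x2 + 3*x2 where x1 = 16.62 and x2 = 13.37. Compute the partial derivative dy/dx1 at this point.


y = 2*x1*x2 + 3*x2
dy/dx1 = 2*x2
Evaluate at x2 = 13.37: c1 = 2 * 13.37
c1 = 26.7400

26.7400


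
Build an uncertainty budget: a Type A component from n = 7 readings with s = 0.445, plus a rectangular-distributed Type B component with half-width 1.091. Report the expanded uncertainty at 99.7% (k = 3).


u_A = s / sqrt(n) = 0.445 / sqrt(7) = 0.16819419
u_B = half_width / sqrt(3) = 1.091 / sqrt(3) = 0.62988914
uc = sqrt(u_A^2 + u_B^2) = sqrt(0.16819419^2 + 0.62988914^2) = 0.65195829
U = k * uc = 3 * 0.65195829
U = 1.9559

1.9559


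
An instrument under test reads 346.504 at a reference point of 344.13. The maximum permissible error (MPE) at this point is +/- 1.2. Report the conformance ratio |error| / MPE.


e = indication - reference = 346.504 - 344.13 = 2.3740
|e| = 2.3740
ratio = |e| / MPE = 2.3740 / 1.2
ratio = 1.9783

1.9783


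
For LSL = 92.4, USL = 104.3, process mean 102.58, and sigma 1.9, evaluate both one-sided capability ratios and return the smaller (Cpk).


Cpu = (USL - mean) / (3*sigma) = (104.3 - 102.58) / (3*1.9) = 0.3018
Cpl = (mean - LSL) / (3*sigma) = (102.58 - 92.4) / (3*1.9) = 1.7860
Cpk = min(Cpu, Cpl) = 0.3018

0.3018


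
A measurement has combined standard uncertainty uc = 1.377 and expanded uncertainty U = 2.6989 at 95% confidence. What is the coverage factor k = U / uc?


k = U / uc
k = 2.6989 / 1.377
k = 1.96

1.96


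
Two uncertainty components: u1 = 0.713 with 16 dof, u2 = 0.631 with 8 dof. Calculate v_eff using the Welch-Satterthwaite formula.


uc = sqrt(u1^2 + u2^2) = sqrt(0.713^2 + 0.631^2) = 0.95211869
v_eff = uc^4 / (u1^4/v1 + u2^4/v2)
= 0.95211869^4 / (0.713^4/16 + 0.631^4/8)
= 0.82179664 / 0.035968963
v_eff = 22.8474

22.8474


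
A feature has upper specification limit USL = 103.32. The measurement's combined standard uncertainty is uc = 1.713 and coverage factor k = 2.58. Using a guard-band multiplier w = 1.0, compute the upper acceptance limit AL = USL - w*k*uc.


U = k * uc = 2.58 * 1.713 = 4.41954
guard band g = w * U = 1.0 * 4.41954 = 4.41954
AL = USL - g = 103.32 - 4.41954
AL = 98.9005

98.9005


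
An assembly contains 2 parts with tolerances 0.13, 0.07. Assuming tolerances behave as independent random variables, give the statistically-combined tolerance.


RSS = sqrt(0.13^2 + 0.07^2)
= sqrt(0.0218)
= 0.1476

0.1476


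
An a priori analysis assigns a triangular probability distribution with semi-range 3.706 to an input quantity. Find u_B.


u_B = half_width / sqrt(6)
u_B = 3.706 / 2.4494897
u_B = 1.5130

1.5130


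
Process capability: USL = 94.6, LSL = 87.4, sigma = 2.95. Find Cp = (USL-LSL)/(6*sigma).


Cp = (USL - LSL) / (6 * sigma)
= (94.6 - 87.4) / (6 * 2.95)
= 7.2000 / 17.7000
= 0.4068

0.4068


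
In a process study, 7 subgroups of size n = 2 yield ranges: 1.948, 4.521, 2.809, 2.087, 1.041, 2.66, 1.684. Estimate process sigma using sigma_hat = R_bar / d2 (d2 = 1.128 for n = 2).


R_bar = (1.948 + 4.521 + 2.809 + 2.087 + 1.041 + 2.66 + 1.684) / 7
R_bar = 16.75 / 7 = 2.3928571
sigma_hat = R_bar / d2 = 2.3928571 / 1.128 = 2.1213

2.1213


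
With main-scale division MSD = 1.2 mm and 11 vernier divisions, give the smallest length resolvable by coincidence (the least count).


LC = MSD / n_div
= 1.2 / 11
= 0.1091

0.1091


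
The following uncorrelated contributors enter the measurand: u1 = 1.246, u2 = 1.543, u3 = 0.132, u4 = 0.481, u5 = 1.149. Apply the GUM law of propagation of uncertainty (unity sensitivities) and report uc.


uc = sqrt(1.246^2 + 1.543^2 + 0.132^2 + 0.481^2 + 1.149^2)
uc = sqrt(5.502351)
uc = 2.3457

2.3457


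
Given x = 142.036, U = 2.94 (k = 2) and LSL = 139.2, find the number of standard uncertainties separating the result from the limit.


u = U / k = 2.94 / 2 = 1.47
margin = |LSL - x| = |139.2 - 142.036| = 2.836
z = margin / u = 2.836 / 1.47
z = 1.9293

1.9293


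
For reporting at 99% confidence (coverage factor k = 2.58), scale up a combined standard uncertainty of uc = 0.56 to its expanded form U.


U = k * uc
U = 2.58 * 0.56
U = 1.4448

1.4448


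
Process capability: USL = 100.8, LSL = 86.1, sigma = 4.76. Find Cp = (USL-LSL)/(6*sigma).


Cp = (USL - LSL) / (6 * sigma)
= (100.8 - 86.1) / (6 * 4.76)
= 14.7000 / 28.5600
= 0.5147

0.5147


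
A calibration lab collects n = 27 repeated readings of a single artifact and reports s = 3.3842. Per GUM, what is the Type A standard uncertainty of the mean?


u_A = s / sqrt(n)
u_A = 3.3842 / sqrt(27)
u_A = 3.3842 / 5.1961524
u_A = 0.6513

0.6513


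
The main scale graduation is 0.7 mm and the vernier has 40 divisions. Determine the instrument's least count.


LC = MSD / n_div
= 0.7 / 40
= 0.0175

0.0175


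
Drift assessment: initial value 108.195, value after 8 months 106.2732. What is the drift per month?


rate = (v2 - v1) / months
= (106.2732 - 108.195) / 8
= -1.9218 / 8
= -0.2402

-0.2402


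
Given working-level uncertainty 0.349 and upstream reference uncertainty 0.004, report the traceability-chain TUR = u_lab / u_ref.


TUR = u_lab / u_ref
= 0.349 / 0.004
= 87.2500

87.2500


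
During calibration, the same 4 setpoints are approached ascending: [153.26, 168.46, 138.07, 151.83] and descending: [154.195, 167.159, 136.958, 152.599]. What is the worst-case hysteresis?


|153.26 - 154.195| = 0.9350
|168.46 - 167.159| = 1.3010
|138.07 - 136.958| = 1.1120
|151.83 - 152.599| = 0.7690
hysteresis = max(diffs) = 1.3010

1.3010


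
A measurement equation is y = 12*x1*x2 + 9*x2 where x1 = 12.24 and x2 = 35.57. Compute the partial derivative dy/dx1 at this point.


y = 12*x1*x2 + 9*x2
dy/dx1 = 12*x2
Evaluate at x2 = 35.57: c1 = 12 * 35.57
c1 = 426.8400

426.8400


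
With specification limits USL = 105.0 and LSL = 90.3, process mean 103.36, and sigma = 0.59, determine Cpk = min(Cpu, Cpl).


Cpu = (USL - mean) / (3*sigma) = (105.0 - 103.36) / (3*0.59) = 0.9266
Cpl = (mean - LSL) / (3*sigma) = (103.36 - 90.3) / (3*0.59) = 7.3785
Cpk = min(Cpu, Cpl) = 0.9266

0.9266


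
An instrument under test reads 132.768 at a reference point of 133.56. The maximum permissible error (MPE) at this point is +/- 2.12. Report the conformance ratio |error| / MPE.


e = indication - reference = 132.768 - 133.56 = -0.7920
|e| = 0.7920
ratio = |e| / MPE = 0.7920 / 2.12
ratio = 0.3736

0.3736


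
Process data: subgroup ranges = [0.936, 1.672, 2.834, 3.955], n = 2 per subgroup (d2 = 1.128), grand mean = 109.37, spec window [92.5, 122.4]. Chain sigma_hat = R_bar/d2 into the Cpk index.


R_bar = (0.936 + 1.672 + 2.834 + 3.955) / 4 = 2.34925
sigma = R_bar / d2 = 2.34925 / 1.128 = 2.0826684
Cp = (USL - LSL)/(6*sigma) = (122.4 - 92.5)/(6*2.0826684) = 2.3928
Cpu = (122.4 - 109.37)/(3*2.0826684) = 2.0855
Cpl = (109.37 - 92.5)/(3*2.0826684) = 2.7001
Cpk = min(Cpu, Cpl) = 2.0855

2.0855


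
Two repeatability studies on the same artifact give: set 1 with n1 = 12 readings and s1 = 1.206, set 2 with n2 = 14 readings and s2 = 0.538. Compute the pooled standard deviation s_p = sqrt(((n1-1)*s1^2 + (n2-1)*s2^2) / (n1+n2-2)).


s_p = sqrt(((n1-1)*s1^2 + (n2-1)*s2^2) / (n1+n2-2))
numerator = (12-1)*1.206^2 + (14-1)*0.538^2 = 15.998796 + 3.762772 = 19.761568
denominator = 12 + 14 - 2 = 24
s_p^2 = 19.761568 / 24 = 0.82339867
s_p = sqrt(0.82339867) = 0.9074

0.9074


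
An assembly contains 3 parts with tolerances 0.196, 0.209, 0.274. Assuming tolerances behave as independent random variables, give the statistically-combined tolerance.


RSS = sqrt(0.196^2 + 0.209^2 + 0.274^2)
= sqrt(0.157173)
= 0.3965

0.3965


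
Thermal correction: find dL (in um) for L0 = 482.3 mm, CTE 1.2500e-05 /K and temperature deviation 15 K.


dL = L * alpha * dT
= 482.3 * 1.2500e-05 * 15
= 0.0904313 mm
dL_um = 0.0904313 * 1000 = 90.4313 um

90.4313


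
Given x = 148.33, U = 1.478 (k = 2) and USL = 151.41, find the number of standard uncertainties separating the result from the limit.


u = U / k = 1.478 / 2 = 0.739
margin = |USL - x| = |151.41 - 148.33| = 3.08
z = margin / u = 3.08 / 0.739
z = 4.1678

4.1678


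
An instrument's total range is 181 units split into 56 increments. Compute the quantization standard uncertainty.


resolution = range / divisions
resolution = 181 / 56 = 3.2321429
u_res = resolution / (2*sqrt(3))
u_res = 3.2321429 / 3.4641016
u_res = 0.9330

0.9330


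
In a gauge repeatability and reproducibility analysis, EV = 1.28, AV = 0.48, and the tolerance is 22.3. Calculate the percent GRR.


GRR = sqrt(EV^2 + AV^2) = sqrt(1.28^2 + 0.48^2) = 1.3670406
%GRR = GRR / tol * 100 = 1.3670406 / 22.3 * 100
%GRR = 6.1302

6.1302


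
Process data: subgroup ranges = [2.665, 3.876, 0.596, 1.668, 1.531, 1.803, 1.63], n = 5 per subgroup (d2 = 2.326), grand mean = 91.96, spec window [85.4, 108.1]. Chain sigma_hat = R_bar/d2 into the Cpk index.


R_bar = (2.665 + 3.876 + 0.596 + 1.668 + 1.531 + 1.803 + 1.63) / 7 = 1.967
sigma = R_bar / d2 = 1.967 / 2.326 = 0.84565778
Cp = (USL - LSL)/(6*sigma) = (108.1 - 85.4)/(6*0.84565778) = 4.4738
Cpu = (108.1 - 91.96)/(3*0.84565778) = 6.3619
Cpl = (91.96 - 85.4)/(3*0.84565778) = 2.5858
Cpk = min(Cpu, Cpl) = 2.5858

2.5858


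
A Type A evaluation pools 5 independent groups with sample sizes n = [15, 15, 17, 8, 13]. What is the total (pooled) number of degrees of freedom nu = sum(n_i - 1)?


nu = sum_i (n_i - 1)
nu = ((15 - 1) + (15 - 1) + (17 - 1) + (8 - 1) + (13 - 1))
nu = 14 + 14 + 16 + 7 + 12
nu = 63

63


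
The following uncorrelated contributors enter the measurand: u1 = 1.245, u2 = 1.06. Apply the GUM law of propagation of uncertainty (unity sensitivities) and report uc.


uc = sqrt(1.245^2 + 1.06^2)
uc = sqrt(2.673625)
uc = 1.6351

1.6351


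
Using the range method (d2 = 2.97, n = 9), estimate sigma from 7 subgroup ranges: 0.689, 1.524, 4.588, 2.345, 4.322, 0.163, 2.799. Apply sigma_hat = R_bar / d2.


R_bar = (0.689 + 1.524 + 4.588 + 2.345 + 4.322 + 0.163 + 2.799) / 7
R_bar = 16.43 / 7 = 2.3471429
sigma_hat = R_bar / d2 = 2.3471429 / 2.97 = 0.7903

0.7903


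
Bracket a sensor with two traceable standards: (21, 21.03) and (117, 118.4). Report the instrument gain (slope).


slope = (y2 - y1) / (x2 - x1)
= (118.4 - 21.03) / (117 - 21)
= 97.3700 / 96
= 1.0143

1.0143


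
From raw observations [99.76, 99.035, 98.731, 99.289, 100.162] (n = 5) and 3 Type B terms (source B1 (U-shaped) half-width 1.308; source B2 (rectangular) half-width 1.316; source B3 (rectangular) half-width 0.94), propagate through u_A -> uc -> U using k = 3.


mean = (99.76 + 99.035 + 98.731 + 99.289 + 100.162) / 5 = 99.3954
s = sqrt(sum((x - mean)^2)/(n-1)) = 0.57079883
u_A = s / sqrt(n) = 0.57079883 / sqrt(5) = 0.255269
u_B1 = 1.308 / sqrt(2) = 0.92489567
u_B2 = 1.316 / sqrt(3) = 0.75979295
u_B3 = 0.94 / sqrt(3) = 0.54270925
uc = sqrt(0.255269^2 + 0.92489567^2 + 0.75979295^2 + 0.54270925^2) = 1.3388103
U = k * uc = 3 * 1.3388103
U = 4.0164

4.0164


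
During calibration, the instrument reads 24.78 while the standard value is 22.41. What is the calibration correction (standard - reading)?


Correction = standard - reading
= 22.41 - 24.78
= -2.3700

-2.3700


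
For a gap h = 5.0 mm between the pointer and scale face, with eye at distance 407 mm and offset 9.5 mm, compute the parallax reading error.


error = h * offset / d
= 5.0 * 9.5 / 407
= 0.1167

0.1167


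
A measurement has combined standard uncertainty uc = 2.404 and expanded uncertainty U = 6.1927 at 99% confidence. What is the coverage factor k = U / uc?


k = U / uc
k = 6.1927 / 2.404
k = 2.576

2.576


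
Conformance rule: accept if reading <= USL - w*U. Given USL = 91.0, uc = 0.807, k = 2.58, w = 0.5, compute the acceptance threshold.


U = k * uc = 2.58 * 0.807 = 2.08206
guard band g = w * U = 0.5 * 2.08206 = 1.04103
AL = USL - g = 91.0 - 1.04103
AL = 89.9590

89.9590


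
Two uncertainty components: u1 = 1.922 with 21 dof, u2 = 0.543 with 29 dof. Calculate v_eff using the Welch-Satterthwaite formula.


uc = sqrt(u1^2 + u2^2) = sqrt(1.922^2 + 0.543^2) = 1.9972313
v_eff = uc^4 / (u1^4/v1 + u2^4/v2)
= 1.9972313^4 / (1.922^4/21 + 0.543^4/29)
= 15.911585 / 0.65281953
v_eff = 24.3736

24.3736


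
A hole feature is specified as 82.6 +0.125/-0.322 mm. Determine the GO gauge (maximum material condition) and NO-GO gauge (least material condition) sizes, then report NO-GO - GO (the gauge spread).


GO = nominal - lower_tol (smallest hole = maximum material condition)
GO = 82.6 - 0.322 = 82.278
NO-GO = nominal + upper_tol (largest hole = least material condition)
NO-GO = 82.6 + 0.125 = 82.725
spread = NO-GO - GO = 82.725 - 82.278 = 0.4470

0.4470


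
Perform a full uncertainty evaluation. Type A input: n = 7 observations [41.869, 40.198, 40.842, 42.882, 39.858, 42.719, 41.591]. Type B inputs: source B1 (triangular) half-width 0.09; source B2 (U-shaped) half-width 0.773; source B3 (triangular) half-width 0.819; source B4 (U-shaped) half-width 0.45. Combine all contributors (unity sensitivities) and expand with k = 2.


mean = (41.869 + 40.198 + 40.842 + 42.882 + 39.858 + 42.719 + 41.591) / 7 = 41.42271429
s = sqrt(sum((x - mean)^2)/(n-1)) = 1.1777696
u_A = s / sqrt(n) = 1.1777696 / sqrt(7) = 0.44515507
u_B1 = 0.09 / sqrt(6) = 0.036742346
u_B2 = 0.773 / sqrt(2) = 0.54659354
u_B3 = 0.819 / sqrt(6) = 0.33435535
u_B4 = 0.45 / sqrt(2) = 0.31819805
uc = sqrt(0.44515507^2 + 0.036742346^2 + 0.54659354^2 + 0.33435535^2 + 0.31819805^2) = 0.8433985
U = k * uc = 2 * 0.8433985
U = 1.6868

1.6868


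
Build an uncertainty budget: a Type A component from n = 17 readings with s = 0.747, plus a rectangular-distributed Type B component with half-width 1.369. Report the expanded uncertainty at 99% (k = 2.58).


u_A = s / sqrt(n) = 0.747 / sqrt(17) = 0.18117411
u_B = half_width / sqrt(3) = 1.369 / sqrt(3) = 0.79039252
uc = sqrt(u_A^2 + u_B^2) = sqrt(0.18117411^2 + 0.79039252^2) = 0.81089111
U = k * uc = 2.58 * 0.81089111
U = 2.0921

2.0921


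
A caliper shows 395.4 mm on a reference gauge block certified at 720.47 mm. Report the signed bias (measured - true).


Systematic error = measured - true
= 395.4 - 720.47
= -325.0700

-325.0700


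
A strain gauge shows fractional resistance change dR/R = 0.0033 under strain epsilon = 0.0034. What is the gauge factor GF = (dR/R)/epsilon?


GF = (dR/R) / epsilon
= 0.0033 / 0.0034
= 0.9706

0.9706


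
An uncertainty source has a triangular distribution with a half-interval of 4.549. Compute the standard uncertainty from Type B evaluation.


u_B = half_width / sqrt(6)
u_B = 4.549 / 2.4494897
u_B = 1.8571

1.8571


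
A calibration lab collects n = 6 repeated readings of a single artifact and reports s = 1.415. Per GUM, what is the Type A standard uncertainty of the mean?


u_A = s / sqrt(n)
u_A = 1.415 / sqrt(6)
u_A = 1.415 / 2.4494897
u_A = 0.5777

0.5777


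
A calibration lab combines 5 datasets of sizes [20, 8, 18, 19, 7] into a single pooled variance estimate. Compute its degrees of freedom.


nu = sum_i (n_i - 1)
nu = ((20 - 1) + (8 - 1) + (18 - 1) + (19 - 1) + (7 - 1))
nu = 19 + 7 + 17 + 18 + 6
nu = 67

67


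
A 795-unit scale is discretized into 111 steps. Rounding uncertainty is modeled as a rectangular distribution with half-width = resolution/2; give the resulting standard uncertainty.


resolution = range / divisions
resolution = 795 / 111 = 7.1621622
u_res = resolution / (2*sqrt(3))
u_res = 7.1621622 / 3.4641016
u_res = 2.0675

2.0675


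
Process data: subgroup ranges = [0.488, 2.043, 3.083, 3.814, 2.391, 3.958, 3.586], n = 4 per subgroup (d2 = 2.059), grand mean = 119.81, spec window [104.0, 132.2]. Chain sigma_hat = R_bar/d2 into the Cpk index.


R_bar = (0.488 + 2.043 + 3.083 + 3.814 + 2.391 + 3.958 + 3.586) / 7 = 2.7661429
sigma = R_bar / d2 = 2.7661429 / 2.059 = 1.34344
Cp = (USL - LSL)/(6*sigma) = (132.2 - 104.0)/(6*1.34344) = 3.4985
Cpu = (132.2 - 119.81)/(3*1.34344) = 3.0742
Cpl = (119.81 - 104.0)/(3*1.34344) = 3.9228
Cpk = min(Cpu, Cpl) = 3.0742

3.0742


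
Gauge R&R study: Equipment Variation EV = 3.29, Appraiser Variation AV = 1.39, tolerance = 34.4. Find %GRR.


GRR = sqrt(EV^2 + AV^2) = sqrt(3.29^2 + 1.39^2) = 3.5715823
%GRR = GRR / tol * 100 = 3.5715823 / 34.4 * 100
%GRR = 10.3825

10.3825


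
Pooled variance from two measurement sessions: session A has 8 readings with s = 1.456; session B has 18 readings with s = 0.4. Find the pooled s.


s_p = sqrt(((n1-1)*s1^2 + (n2-1)*s2^2) / (n1+n2-2))
numerator = (8-1)*1.456^2 + (18-1)*0.4^2 = 14.839552 + 2.72 = 17.559552
denominator = 8 + 18 - 2 = 24
s_p^2 = 17.559552 / 24 = 0.731648
s_p = sqrt(0.731648) = 0.8554

0.8554


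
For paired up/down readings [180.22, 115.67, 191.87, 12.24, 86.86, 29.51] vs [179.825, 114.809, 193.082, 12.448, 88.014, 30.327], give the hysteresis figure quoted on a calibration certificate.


|180.22 - 179.825| = 0.3950
|115.67 - 114.809| = 0.8610
|191.87 - 193.082| = 1.2120
|12.24 - 12.448| = 0.2080
|86.86 - 88.014| = 1.1540
|29.51 - 30.327| = 0.8170
hysteresis = max(diffs) = 1.2120

1.2120


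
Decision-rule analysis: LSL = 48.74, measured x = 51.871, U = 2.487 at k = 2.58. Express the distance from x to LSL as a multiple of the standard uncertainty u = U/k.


u = U / k = 2.487 / 2.58 = 0.96395349
margin = |LSL - x| = |48.74 - 51.871| = 3.131
z = margin / u = 3.131 / 0.96395349
z = 3.2481

3.2481


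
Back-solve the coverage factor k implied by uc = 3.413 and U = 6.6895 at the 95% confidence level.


k = U / uc
k = 6.6895 / 3.413
k = 1.96

1.96


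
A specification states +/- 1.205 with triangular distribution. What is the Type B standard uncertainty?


u_B = half_width / sqrt(6)
u_B = 1.205 / 2.4494897
u_B = 0.4919

0.4919


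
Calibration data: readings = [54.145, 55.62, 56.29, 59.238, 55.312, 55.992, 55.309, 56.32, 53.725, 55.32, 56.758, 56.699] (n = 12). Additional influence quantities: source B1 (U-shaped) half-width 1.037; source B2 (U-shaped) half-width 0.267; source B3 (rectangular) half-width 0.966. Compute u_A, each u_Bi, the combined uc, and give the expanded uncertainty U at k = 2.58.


mean = (54.145 + 55.62 + 56.29 + 59.238 + 55.312 + 55.992 + 55.309 + 56.32 + 53.725 + 55.32 + 56.758 + 56.699) / 12 = 55.894
s = sqrt(sum((x - mean)^2)/(n-1)) = 1.406925
u_A = s / sqrt(n) = 1.406925 / sqrt(12) = 0.40614426
u_B1 = 1.037 / sqrt(2) = 0.73326973
u_B2 = 0.267 / sqrt(2) = 0.18879751
u_B3 = 0.966 / sqrt(3) = 0.55772036
uc = sqrt(0.40614426^2 + 0.73326973^2 + 0.18879751^2 + 0.55772036^2) = 1.0243701
U = k * uc = 2.58 * 1.0243701
U = 2.6429

2.6429


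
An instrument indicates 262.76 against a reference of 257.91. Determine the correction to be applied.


Correction = standard - reading
= 257.91 - 262.76
= -4.8500

-4.8500


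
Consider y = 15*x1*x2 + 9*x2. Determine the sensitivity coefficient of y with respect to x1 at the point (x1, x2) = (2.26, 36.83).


y = 15*x1*x2 + 9*x2
dy/dx1 = 15*x2
Evaluate at x2 = 36.83: c1 = 15 * 36.83
c1 = 552.4500

552.4500


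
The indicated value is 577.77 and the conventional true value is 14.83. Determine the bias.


Systematic error = measured - true
= 577.77 - 14.83
= 562.9400

562.9400


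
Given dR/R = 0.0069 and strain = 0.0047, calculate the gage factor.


GF = (dR/R) / epsilon
= 0.0069 / 0.0047
= 1.4681

1.4681


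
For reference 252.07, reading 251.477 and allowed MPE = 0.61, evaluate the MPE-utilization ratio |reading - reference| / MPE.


e = indication - reference = 251.477 - 252.07 = -0.5930
|e| = 0.5930
ratio = |e| / MPE = 0.5930 / 0.61
ratio = 0.9721

0.9721


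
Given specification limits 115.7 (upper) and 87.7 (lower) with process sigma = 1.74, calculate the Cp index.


Cp = (USL - LSL) / (6 * sigma)
= (115.7 - 87.7) / (6 * 1.74)
= 28.0000 / 10.4400
= 2.6820

2.6820


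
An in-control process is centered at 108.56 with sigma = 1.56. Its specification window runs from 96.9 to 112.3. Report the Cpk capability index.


Cpu = (USL - mean) / (3*sigma) = (112.3 - 108.56) / (3*1.56) = 0.7991
Cpl = (mean - LSL) / (3*sigma) = (108.56 - 96.9) / (3*1.56) = 2.4915
Cpk = min(Cpu, Cpl) = 0.7991

0.7991


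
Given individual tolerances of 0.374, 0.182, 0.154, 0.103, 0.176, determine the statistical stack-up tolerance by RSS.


RSS = sqrt(0.374^2 + 0.182^2 + 0.154^2 + 0.103^2 + 0.176^2)
= sqrt(0.238301)
= 0.4882

0.4882


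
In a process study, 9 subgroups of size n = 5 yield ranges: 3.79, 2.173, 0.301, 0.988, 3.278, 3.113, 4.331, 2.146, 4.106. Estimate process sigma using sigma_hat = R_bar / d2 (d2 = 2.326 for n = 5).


R_bar = (3.79 + 2.173 + 0.301 + 0.988 + 3.278 + 3.113 + 4.331 + 2.146 + 4.106) / 9
R_bar = 24.226 / 9 = 2.6917778
sigma_hat = R_bar / d2 = 2.6917778 / 2.326 = 1.1573

1.1573


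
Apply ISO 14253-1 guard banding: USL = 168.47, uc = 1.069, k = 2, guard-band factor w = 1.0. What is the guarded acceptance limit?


U = k * uc = 2 * 1.069 = 2.138
guard band g = w * U = 1.0 * 2.138 = 2.138
AL = USL - g = 168.47 - 2.138
AL = 166.3320

166.3320


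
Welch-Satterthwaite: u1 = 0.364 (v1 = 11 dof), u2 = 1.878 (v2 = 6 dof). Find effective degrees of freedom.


uc = sqrt(u1^2 + u2^2) = sqrt(0.364^2 + 1.878^2) = 1.9129506
v_eff = uc^4 / (u1^4/v1 + u2^4/v2)
= 1.9129506^4 / (0.364^4/11 + 1.878^4/6)
= 13.391062 / 2.0747477
v_eff = 6.4543

6.4543


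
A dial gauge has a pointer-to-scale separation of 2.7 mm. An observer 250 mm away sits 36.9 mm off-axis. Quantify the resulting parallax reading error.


error = h * offset / d
= 2.7 * 36.9 / 250
= 0.3985

0.3985


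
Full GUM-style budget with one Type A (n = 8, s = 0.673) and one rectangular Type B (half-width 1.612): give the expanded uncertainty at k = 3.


u_A = s / sqrt(n) = 0.673 / sqrt(8) = 0.23794143
u_B = half_width / sqrt(3) = 1.612 / sqrt(3) = 0.93068863
uc = sqrt(u_A^2 + u_B^2) = sqrt(0.23794143^2 + 0.93068863^2) = 0.96062347
U = k * uc = 3 * 0.96062347
U = 2.8819

2.8819


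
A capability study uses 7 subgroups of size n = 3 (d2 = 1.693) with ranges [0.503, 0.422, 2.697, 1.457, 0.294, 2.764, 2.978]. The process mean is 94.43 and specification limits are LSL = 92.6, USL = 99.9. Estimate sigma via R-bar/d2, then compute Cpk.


R_bar = (0.503 + 0.422 + 2.697 + 1.457 + 0.294 + 2.764 + 2.978) / 7 = 1.5878571
sigma = R_bar / d2 = 1.5878571 / 1.693 = 0.93789551
Cp = (USL - LSL)/(6*sigma) = (99.9 - 92.6)/(6*0.93789551) = 1.2972
Cpu = (99.9 - 94.43)/(3*0.93789551) = 1.9441
Cpl = (94.43 - 92.6)/(3*0.93789551) = 0.6504
Cpk = min(Cpu, Cpl) = 0.6504

0.6504


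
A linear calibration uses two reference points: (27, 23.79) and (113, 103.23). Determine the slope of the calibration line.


slope = (y2 - y1) / (x2 - x1)
= (103.23 - 23.79) / (113 - 27)
= 79.4400 / 86
= 0.9237

0.9237


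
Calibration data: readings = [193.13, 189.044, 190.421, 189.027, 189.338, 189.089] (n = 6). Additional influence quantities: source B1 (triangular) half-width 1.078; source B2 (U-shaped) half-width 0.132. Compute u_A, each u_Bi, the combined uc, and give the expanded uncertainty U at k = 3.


mean = (193.13 + 189.044 + 190.421 + 189.027 + 189.338 + 189.089) / 6 = 190.0081667
s = sqrt(sum((x - mean)^2)/(n-1)) = 1.6188002
u_A = s / sqrt(n) = 1.6188002 / sqrt(6) = 0.66087241
u_B1 = 1.078 / sqrt(6) = 0.44009166
u_B2 = 0.132 / sqrt(2) = 0.093338095
uc = sqrt(0.66087241^2 + 0.44009166^2 + 0.093338095^2) = 0.79946545
U = k * uc = 3 * 0.79946545
U = 2.3984

2.3984


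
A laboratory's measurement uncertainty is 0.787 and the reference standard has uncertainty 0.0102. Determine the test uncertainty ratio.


TUR = u_lab / u_ref
= 0.787 / 0.0102
= 77.1569

77.1569


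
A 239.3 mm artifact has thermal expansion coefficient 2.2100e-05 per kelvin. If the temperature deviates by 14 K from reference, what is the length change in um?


dL = L * alpha * dT
= 239.3 * 2.2100e-05 * 14
= 0.0740394 mm
dL_um = 0.0740394 * 1000 = 74.0394 um

74.0394


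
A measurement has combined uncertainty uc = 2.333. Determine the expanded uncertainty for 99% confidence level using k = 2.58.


U = k * uc
U = 2.58 * 2.333
U = 6.0191

6.0191


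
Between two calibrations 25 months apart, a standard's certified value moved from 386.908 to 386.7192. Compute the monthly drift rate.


rate = (v2 - v1) / months
= (386.7192 - 386.908) / 25
= -0.1888 / 25
= -0.0076

-0.0076


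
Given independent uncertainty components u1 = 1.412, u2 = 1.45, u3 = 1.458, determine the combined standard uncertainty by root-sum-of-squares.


uc = sqrt(1.412^2 + 1.45^2 + 1.458^2)
uc = sqrt(6.222008)
uc = 2.4944

2.4944


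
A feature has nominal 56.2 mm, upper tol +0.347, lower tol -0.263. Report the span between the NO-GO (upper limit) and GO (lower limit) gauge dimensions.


GO = nominal - lower_tol (smallest hole = maximum material condition)
GO = 56.2 - 0.263 = 55.937
NO-GO = nominal + upper_tol (largest hole = least material condition)
NO-GO = 56.2 + 0.347 = 56.547
spread = NO-GO - GO = 56.547 - 55.937 = 0.6100

0.6100


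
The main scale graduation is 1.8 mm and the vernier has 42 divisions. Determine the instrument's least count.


LC = MSD / n_div
= 1.8 / 42
= 0.0429

0.0429


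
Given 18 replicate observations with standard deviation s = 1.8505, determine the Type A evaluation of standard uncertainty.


u_A = s / sqrt(n)
u_A = 1.8505 / sqrt(18)
u_A = 1.8505 / 4.2426407
u_A = 0.4362

0.4362


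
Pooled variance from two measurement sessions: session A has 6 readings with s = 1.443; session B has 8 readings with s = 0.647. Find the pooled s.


s_p = sqrt(((n1-1)*s1^2 + (n2-1)*s2^2) / (n1+n2-2))
numerator = (6-1)*1.443^2 + (8-1)*0.647^2 = 10.411245 + 2.930263 = 13.341508
denominator = 6 + 8 - 2 = 12
s_p^2 = 13.341508 / 12 = 1.1117923
s_p = sqrt(1.1117923) = 1.0544

1.0544


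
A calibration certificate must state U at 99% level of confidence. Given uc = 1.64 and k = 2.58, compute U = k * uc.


U = k * uc
U = 2.58 * 1.64
U = 4.2312

4.2312


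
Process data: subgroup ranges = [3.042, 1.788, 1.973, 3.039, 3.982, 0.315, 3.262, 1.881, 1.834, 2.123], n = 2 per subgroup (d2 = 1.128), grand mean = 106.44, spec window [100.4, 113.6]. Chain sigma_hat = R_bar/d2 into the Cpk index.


R_bar = (3.042 + 1.788 + 1.973 + 3.039 + 3.982 + 0.315 + 3.262 + 1.881 + 1.834 + 2.123) / 10 = 2.3239
sigma = R_bar / d2 = 2.3239 / 1.128 = 2.060195
Cp = (USL - LSL)/(6*sigma) = (113.6 - 100.4)/(6*2.060195) = 1.0679
Cpu = (113.6 - 106.44)/(3*2.060195) = 1.1585
Cpl = (106.44 - 100.4)/(3*2.060195) = 0.9773
Cpk = min(Cpu, Cpl) = 0.9773

0.9773


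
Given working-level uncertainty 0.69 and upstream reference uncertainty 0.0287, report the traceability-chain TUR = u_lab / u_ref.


TUR = u_lab / u_ref
= 0.69 / 0.0287
= 24.0418

24.0418


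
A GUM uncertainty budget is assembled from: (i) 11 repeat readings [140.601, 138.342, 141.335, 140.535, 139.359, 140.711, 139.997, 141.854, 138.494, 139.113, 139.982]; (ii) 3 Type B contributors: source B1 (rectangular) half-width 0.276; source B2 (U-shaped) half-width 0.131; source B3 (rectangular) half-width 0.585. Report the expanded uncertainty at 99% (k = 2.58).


mean = (140.601 + 138.342 + 141.335 + 140.535 + 139.359 + 140.711 + 139.997 + 141.854 + 138.494 + 139.113 + 139.982) / 11 = 140.0293636
s = sqrt(sum((x - mean)^2)/(n-1)) = 1.1215162
u_A = s / sqrt(n) = 1.1215162 / sqrt(11) = 0.33814986
u_B1 = 0.276 / sqrt(3) = 0.15934867
u_B2 = 0.131 / sqrt(2) = 0.092630988
u_B3 = 0.585 / sqrt(3) = 0.33774991
uc = sqrt(0.33814986^2 + 0.15934867^2 + 0.092630988^2 + 0.33774991^2) = 0.51224294
U = k * uc = 2.58 * 0.51224294
U = 1.3216

1.3216


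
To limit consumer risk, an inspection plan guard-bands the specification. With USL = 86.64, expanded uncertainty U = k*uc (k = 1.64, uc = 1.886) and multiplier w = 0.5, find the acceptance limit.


U = k * uc = 1.64 * 1.886 = 3.09304
guard band g = w * U = 0.5 * 3.09304 = 1.54652
AL = USL - g = 86.64 - 1.54652
AL = 85.0935

85.0935


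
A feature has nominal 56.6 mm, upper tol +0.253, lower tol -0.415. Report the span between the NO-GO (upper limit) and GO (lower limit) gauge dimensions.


GO = nominal - lower_tol (smallest hole = maximum material condition)
GO = 56.6 - 0.415 = 56.185
NO-GO = nominal + upper_tol (largest hole = least material condition)
NO-GO = 56.6 + 0.253 = 56.853
spread = NO-GO - GO = 56.853 - 56.185 = 0.6680

0.6680
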